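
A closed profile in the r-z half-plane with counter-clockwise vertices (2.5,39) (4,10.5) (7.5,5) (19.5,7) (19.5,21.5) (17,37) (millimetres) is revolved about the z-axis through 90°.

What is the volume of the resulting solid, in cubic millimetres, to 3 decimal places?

Profile (r,z), 6 vertices: (2.5,39) (4,10.5) (7.5,5) (19.5,7) (19.5,21.5) (17,37)
edge 0: (2.5,39)→(4,10.5)  cross = 2.5·10.5 − 4·39 = -129.7500; (r_i+r_j)·cross = 6.5·-129.7500 = -843.3750
edge 1: (4,10.5)→(7.5,5)  cross = 4·5 − 7.5·10.5 = -58.7500; (r_i+r_j)·cross = 11.5·-58.7500 = -675.6250
edge 2: (7.5,5)→(19.5,7)  cross = 7.5·7 − 19.5·5 = -45.0000; (r_i+r_j)·cross = 27·-45.0000 = -1215.0000
edge 3: (19.5,7)→(19.5,21.5)  cross = 19.5·21.5 − 19.5·7 = 282.7500; (r_i+r_j)·cross = 39·282.7500 = 11027.2500
edge 4: (19.5,21.5)→(17,37)  cross = 19.5·37 − 17·21.5 = 356.0000; (r_i+r_j)·cross = 36.5·356.0000 = 12994.0000
edge 5: (17,37)→(2.5,39)  cross = 17·39 − 2.5·37 = 570.5000; (r_i+r_j)·cross = 19.5·570.5000 = 11124.7500
Σcross = 975.7500 → A = |Σcross|/2 = 487.8750 mm²
Σ(r_i+r_j)·cross = 32412.0000 → first moment M = |Σ|/6 = 5402.0000
R_c = M/A = 5402.0000/487.8750 = 11.0725 mm
θ = 90° = 1.570796 rad
V = θ·R_c·A = 1.570796·11.0725·487.8750 = 8485.442 mm³

Volume = 8485.442 mm³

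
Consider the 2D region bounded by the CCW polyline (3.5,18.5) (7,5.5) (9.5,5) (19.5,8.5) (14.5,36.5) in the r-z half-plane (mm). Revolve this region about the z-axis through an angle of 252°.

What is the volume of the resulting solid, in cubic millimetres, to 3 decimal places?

Volume = 15107.919 mm³

Profile (r,z), 5 vertices: (3.5,18.5) (7,5.5) (9.5,5) (19.5,8.5) (14.5,36.5)
edge 0: (3.5,18.5)→(7,5.5)  cross = 3.5·5.5 − 7·18.5 = -110.2500; (r_i+r_j)·cross = 10.5·-110.2500 = -1157.6250
edge 1: (7,5.5)→(9.5,5)  cross = 7·5 − 9.5·5.5 = -17.2500; (r_i+r_j)·cross = 16.5·-17.2500 = -284.6250
edge 2: (9.5,5)→(19.5,8.5)  cross = 9.5·8.5 − 19.5·5 = -16.7500; (r_i+r_j)·cross = 29·-16.7500 = -485.7500
edge 3: (19.5,8.5)→(14.5,36.5)  cross = 19.5·36.5 − 14.5·8.5 = 588.5000; (r_i+r_j)·cross = 34·588.5000 = 20009.0000
edge 4: (14.5,36.5)→(3.5,18.5)  cross = 14.5·18.5 − 3.5·36.5 = 140.5000; (r_i+r_j)·cross = 18·140.5000 = 2529.0000
Σcross = 584.7500 → A = |Σcross|/2 = 292.3750 mm²
Σ(r_i+r_j)·cross = 20610.0000 → first moment M = |Σ|/6 = 3435.0000
R_c = M/A = 3435.0000/292.3750 = 11.7486 mm
θ = 252° = 4.398230 rad
V = θ·R_c·A = 4.398230·11.7486·292.3750 = 15107.919 mm³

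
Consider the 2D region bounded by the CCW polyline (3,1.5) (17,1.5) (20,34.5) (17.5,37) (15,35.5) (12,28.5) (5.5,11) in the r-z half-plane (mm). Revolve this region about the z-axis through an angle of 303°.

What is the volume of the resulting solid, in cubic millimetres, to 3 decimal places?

Profile (r,z), 7 vertices: (3,1.5) (17,1.5) (20,34.5) (17.5,37) (15,35.5) (12,28.5) (5.5,11)
edge 0: (3,1.5)→(17,1.5)  cross = 3·1.5 − 17·1.5 = -21.0000; (r_i+r_j)·cross = 20·-21.0000 = -420.0000
edge 1: (17,1.5)→(20,34.5)  cross = 17·34.5 − 20·1.5 = 556.5000; (r_i+r_j)·cross = 37·556.5000 = 20590.5000
edge 2: (20,34.5)→(17.5,37)  cross = 20·37 − 17.5·34.5 = 136.2500; (r_i+r_j)·cross = 37.5·136.2500 = 5109.3750
edge 3: (17.5,37)→(15,35.5)  cross = 17.5·35.5 − 15·37 = 66.2500; (r_i+r_j)·cross = 32.5·66.2500 = 2153.1250
edge 4: (15,35.5)→(12,28.5)  cross = 15·28.5 − 12·35.5 = 1.5000; (r_i+r_j)·cross = 27·1.5000 = 40.5000
edge 5: (12,28.5)→(5.5,11)  cross = 12·11 − 5.5·28.5 = -24.7500; (r_i+r_j)·cross = 17.5·-24.7500 = -433.1250
edge 6: (5.5,11)→(3,1.5)  cross = 5.5·1.5 − 3·11 = -24.7500; (r_i+r_j)·cross = 8.5·-24.7500 = -210.3750
Σcross = 690.0000 → A = |Σcross|/2 = 345.0000 mm²
Σ(r_i+r_j)·cross = 26830.0000 → first moment M = |Σ|/6 = 4471.6667
R_c = M/A = 4471.6667/345.0000 = 12.9614 mm
θ = 303° = 5.288348 rad
V = θ·R_c·A = 5.288348·12.9614·345.0000 = 23647.728 mm³

Volume = 23647.728 mm³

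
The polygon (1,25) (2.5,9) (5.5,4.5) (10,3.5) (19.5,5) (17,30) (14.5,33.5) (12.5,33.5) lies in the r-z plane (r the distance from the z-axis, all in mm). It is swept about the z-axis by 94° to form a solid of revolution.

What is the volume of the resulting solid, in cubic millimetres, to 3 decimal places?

Volume = 7281.982 mm³

Profile (r,z), 8 vertices: (1,25) (2.5,9) (5.5,4.5) (10,3.5) (19.5,5) (17,30) (14.5,33.5) (12.5,33.5)
edge 0: (1,25)→(2.5,9)  cross = 1·9 − 2.5·25 = -53.5000; (r_i+r_j)·cross = 3.5·-53.5000 = -187.2500
edge 1: (2.5,9)→(5.5,4.5)  cross = 2.5·4.5 − 5.5·9 = -38.2500; (r_i+r_j)·cross = 8·-38.2500 = -306.0000
edge 2: (5.5,4.5)→(10,3.5)  cross = 5.5·3.5 − 10·4.5 = -25.7500; (r_i+r_j)·cross = 15.5·-25.7500 = -399.1250
edge 3: (10,3.5)→(19.5,5)  cross = 10·5 − 19.5·3.5 = -18.2500; (r_i+r_j)·cross = 29.5·-18.2500 = -538.3750
edge 4: (19.5,5)→(17,30)  cross = 19.5·30 − 17·5 = 500.0000; (r_i+r_j)·cross = 36.5·500.0000 = 18250.0000
edge 5: (17,30)→(14.5,33.5)  cross = 17·33.5 − 14.5·30 = 134.5000; (r_i+r_j)·cross = 31.5·134.5000 = 4236.7500
edge 6: (14.5,33.5)→(12.5,33.5)  cross = 14.5·33.5 − 12.5·33.5 = 67.0000; (r_i+r_j)·cross = 27·67.0000 = 1809.0000
edge 7: (12.5,33.5)→(1,25)  cross = 12.5·25 − 1·33.5 = 279.0000; (r_i+r_j)·cross = 13.5·279.0000 = 3766.5000
Σcross = 844.7500 → A = |Σcross|/2 = 422.3750 mm²
Σ(r_i+r_j)·cross = 26631.5000 → first moment M = |Σ|/6 = 4438.5833
R_c = M/A = 4438.5833/422.3750 = 10.5086 mm
θ = 94° = 1.640609 rad
V = θ·R_c·A = 1.640609·10.5086·422.3750 = 7281.982 mm³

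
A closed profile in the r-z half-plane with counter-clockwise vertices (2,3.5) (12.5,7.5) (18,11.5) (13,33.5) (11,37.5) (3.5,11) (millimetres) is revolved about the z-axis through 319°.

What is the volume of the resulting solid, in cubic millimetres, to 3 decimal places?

Profile (r,z), 6 vertices: (2,3.5) (12.5,7.5) (18,11.5) (13,33.5) (11,37.5) (3.5,11)
edge 0: (2,3.5)→(12.5,7.5)  cross = 2·7.5 − 12.5·3.5 = -28.7500; (r_i+r_j)·cross = 14.5·-28.7500 = -416.8750
edge 1: (12.5,7.5)→(18,11.5)  cross = 12.5·11.5 − 18·7.5 = 8.7500; (r_i+r_j)·cross = 30.5·8.7500 = 266.8750
edge 2: (18,11.5)→(13,33.5)  cross = 18·33.5 − 13·11.5 = 453.5000; (r_i+r_j)·cross = 31·453.5000 = 14058.5000
edge 3: (13,33.5)→(11,37.5)  cross = 13·37.5 − 11·33.5 = 119.0000; (r_i+r_j)·cross = 24·119.0000 = 2856.0000
edge 4: (11,37.5)→(3.5,11)  cross = 11·11 − 3.5·37.5 = -10.2500; (r_i+r_j)·cross = 14.5·-10.2500 = -148.6250
edge 5: (3.5,11)→(2,3.5)  cross = 3.5·3.5 − 2·11 = -9.7500; (r_i+r_j)·cross = 5.5·-9.7500 = -53.6250
Σcross = 532.5000 → A = |Σcross|/2 = 266.2500 mm²
Σ(r_i+r_j)·cross = 16562.2500 → first moment M = |Σ|/6 = 2760.3750
R_c = M/A = 2760.3750/266.2500 = 10.3676 mm
θ = 319° = 5.567600 rad
V = θ·R_c·A = 5.567600·10.3676·266.2500 = 15368.665 mm³

Volume = 15368.665 mm³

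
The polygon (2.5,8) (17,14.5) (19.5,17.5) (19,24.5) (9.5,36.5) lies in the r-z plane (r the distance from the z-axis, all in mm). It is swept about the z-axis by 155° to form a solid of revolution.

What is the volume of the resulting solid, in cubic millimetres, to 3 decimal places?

Volume = 7725.209 mm³

Profile (r,z), 5 vertices: (2.5,8) (17,14.5) (19.5,17.5) (19,24.5) (9.5,36.5)
edge 0: (2.5,8)→(17,14.5)  cross = 2.5·14.5 − 17·8 = -99.7500; (r_i+r_j)·cross = 19.5·-99.7500 = -1945.1250
edge 1: (17,14.5)→(19.5,17.5)  cross = 17·17.5 − 19.5·14.5 = 14.7500; (r_i+r_j)·cross = 36.5·14.7500 = 538.3750
edge 2: (19.5,17.5)→(19,24.5)  cross = 19.5·24.5 − 19·17.5 = 145.2500; (r_i+r_j)·cross = 38.5·145.2500 = 5592.1250
edge 3: (19,24.5)→(9.5,36.5)  cross = 19·36.5 − 9.5·24.5 = 460.7500; (r_i+r_j)·cross = 28.5·460.7500 = 13131.3750
edge 4: (9.5,36.5)→(2.5,8)  cross = 9.5·8 − 2.5·36.5 = -15.2500; (r_i+r_j)·cross = 12·-15.2500 = -183.0000
Σcross = 505.7500 → A = |Σcross|/2 = 252.8750 mm²
Σ(r_i+r_j)·cross = 17133.7500 → first moment M = |Σ|/6 = 2855.6250
R_c = M/A = 2855.6250/252.8750 = 11.2926 mm
θ = 155° = 2.705260 rad
V = θ·R_c·A = 2.705260·11.2926·252.8750 = 7725.209 mm³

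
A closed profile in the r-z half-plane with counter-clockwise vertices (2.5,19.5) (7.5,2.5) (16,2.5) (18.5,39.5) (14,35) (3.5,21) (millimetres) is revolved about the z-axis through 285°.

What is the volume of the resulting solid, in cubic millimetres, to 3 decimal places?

Volume = 20291.372 mm³

Profile (r,z), 6 vertices: (2.5,19.5) (7.5,2.5) (16,2.5) (18.5,39.5) (14,35) (3.5,21)
edge 0: (2.5,19.5)→(7.5,2.5)  cross = 2.5·2.5 − 7.5·19.5 = -140.0000; (r_i+r_j)·cross = 10·-140.0000 = -1400.0000
edge 1: (7.5,2.5)→(16,2.5)  cross = 7.5·2.5 − 16·2.5 = -21.2500; (r_i+r_j)·cross = 23.5·-21.2500 = -499.3750
edge 2: (16,2.5)→(18.5,39.5)  cross = 16·39.5 − 18.5·2.5 = 585.7500; (r_i+r_j)·cross = 34.5·585.7500 = 20208.3750
edge 3: (18.5,39.5)→(14,35)  cross = 18.5·35 − 14·39.5 = 94.5000; (r_i+r_j)·cross = 32.5·94.5000 = 3071.2500
edge 4: (14,35)→(3.5,21)  cross = 14·21 − 3.5·35 = 171.5000; (r_i+r_j)·cross = 17.5·171.5000 = 3001.2500
edge 5: (3.5,21)→(2.5,19.5)  cross = 3.5·19.5 − 2.5·21 = 15.7500; (r_i+r_j)·cross = 6·15.7500 = 94.5000
Σcross = 706.2500 → A = |Σcross|/2 = 353.1250 mm²
Σ(r_i+r_j)·cross = 24476.0000 → first moment M = |Σ|/6 = 4079.3333
R_c = M/A = 4079.3333/353.1250 = 11.5521 mm
θ = 285° = 4.974188 rad
V = θ·R_c·A = 4.974188·11.5521·353.1250 = 20291.372 mm³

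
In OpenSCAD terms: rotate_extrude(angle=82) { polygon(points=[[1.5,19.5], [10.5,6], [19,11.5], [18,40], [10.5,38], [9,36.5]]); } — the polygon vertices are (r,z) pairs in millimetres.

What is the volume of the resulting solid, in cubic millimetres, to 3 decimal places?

Profile (r,z), 6 vertices: (1.5,19.5) (10.5,6) (19,11.5) (18,40) (10.5,38) (9,36.5)
edge 0: (1.5,19.5)→(10.5,6)  cross = 1.5·6 − 10.5·19.5 = -195.7500; (r_i+r_j)·cross = 12·-195.7500 = -2349.0000
edge 1: (10.5,6)→(19,11.5)  cross = 10.5·11.5 − 19·6 = 6.7500; (r_i+r_j)·cross = 29.5·6.7500 = 199.1250
edge 2: (19,11.5)→(18,40)  cross = 19·40 − 18·11.5 = 553.0000; (r_i+r_j)·cross = 37·553.0000 = 20461.0000
edge 3: (18,40)→(10.5,38)  cross = 18·38 − 10.5·40 = 264.0000; (r_i+r_j)·cross = 28.5·264.0000 = 7524.0000
edge 4: (10.5,38)→(9,36.5)  cross = 10.5·36.5 − 9·38 = 41.2500; (r_i+r_j)·cross = 19.5·41.2500 = 804.3750
edge 5: (9,36.5)→(1.5,19.5)  cross = 9·19.5 − 1.5·36.5 = 120.7500; (r_i+r_j)·cross = 10.5·120.7500 = 1267.8750
Σcross = 790.0000 → A = |Σcross|/2 = 395.0000 mm²
Σ(r_i+r_j)·cross = 27907.3750 → first moment M = |Σ|/6 = 4651.2292
R_c = M/A = 4651.2292/395.0000 = 11.7753 mm
θ = 82° = 1.431170 rad
V = θ·R_c·A = 1.431170·11.7753·395.0000 = 6656.700 mm³

Volume = 6656.700 mm³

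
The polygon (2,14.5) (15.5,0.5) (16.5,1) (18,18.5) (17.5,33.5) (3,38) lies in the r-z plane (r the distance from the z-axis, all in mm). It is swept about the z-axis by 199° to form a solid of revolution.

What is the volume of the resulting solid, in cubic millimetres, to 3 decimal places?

Profile (r,z), 6 vertices: (2,14.5) (15.5,0.5) (16.5,1) (18,18.5) (17.5,33.5) (3,38)
edge 0: (2,14.5)→(15.5,0.5)  cross = 2·0.5 − 15.5·14.5 = -223.7500; (r_i+r_j)·cross = 17.5·-223.7500 = -3915.6250
edge 1: (15.5,0.5)→(16.5,1)  cross = 15.5·1 − 16.5·0.5 = 7.2500; (r_i+r_j)·cross = 32·7.2500 = 232.0000
edge 2: (16.5,1)→(18,18.5)  cross = 16.5·18.5 − 18·1 = 287.2500; (r_i+r_j)·cross = 34.5·287.2500 = 9910.1250
edge 3: (18,18.5)→(17.5,33.5)  cross = 18·33.5 − 17.5·18.5 = 279.2500; (r_i+r_j)·cross = 35.5·279.2500 = 9913.3750
edge 4: (17.5,33.5)→(3,38)  cross = 17.5·38 − 3·33.5 = 564.5000; (r_i+r_j)·cross = 20.5·564.5000 = 11572.2500
edge 5: (3,38)→(2,14.5)  cross = 3·14.5 − 2·38 = -32.5000; (r_i+r_j)·cross = 5·-32.5000 = -162.5000
Σcross = 882.0000 → A = |Σcross|/2 = 441.0000 mm²
Σ(r_i+r_j)·cross = 27549.6250 → first moment M = |Σ|/6 = 4591.6042
R_c = M/A = 4591.6042/441.0000 = 10.4118 mm
θ = 199° = 3.473205 rad
V = θ·R_c·A = 3.473205·10.4118·441.0000 = 15947.584 mm³

Volume = 15947.584 mm³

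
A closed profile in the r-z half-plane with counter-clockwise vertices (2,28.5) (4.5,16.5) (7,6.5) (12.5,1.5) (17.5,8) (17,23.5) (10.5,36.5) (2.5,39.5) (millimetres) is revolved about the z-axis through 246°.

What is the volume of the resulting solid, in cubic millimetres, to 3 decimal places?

Profile (r,z), 8 vertices: (2,28.5) (4.5,16.5) (7,6.5) (12.5,1.5) (17.5,8) (17,23.5) (10.5,36.5) (2.5,39.5)
edge 0: (2,28.5)→(4.5,16.5)  cross = 2·16.5 − 4.5·28.5 = -95.2500; (r_i+r_j)·cross = 6.5·-95.2500 = -619.1250
edge 1: (4.5,16.5)→(7,6.5)  cross = 4.5·6.5 − 7·16.5 = -86.2500; (r_i+r_j)·cross = 11.5·-86.2500 = -991.8750
edge 2: (7,6.5)→(12.5,1.5)  cross = 7·1.5 − 12.5·6.5 = -70.7500; (r_i+r_j)·cross = 19.5·-70.7500 = -1379.6250
edge 3: (12.5,1.5)→(17.5,8)  cross = 12.5·8 − 17.5·1.5 = 73.7500; (r_i+r_j)·cross = 30·73.7500 = 2212.5000
edge 4: (17.5,8)→(17,23.5)  cross = 17.5·23.5 − 17·8 = 275.2500; (r_i+r_j)·cross = 34.5·275.2500 = 9496.1250
edge 5: (17,23.5)→(10.5,36.5)  cross = 17·36.5 − 10.5·23.5 = 373.7500; (r_i+r_j)·cross = 27.5·373.7500 = 10278.1250
edge 6: (10.5,36.5)→(2.5,39.5)  cross = 10.5·39.5 − 2.5·36.5 = 323.5000; (r_i+r_j)·cross = 13·323.5000 = 4205.5000
edge 7: (2.5,39.5)→(2,28.5)  cross = 2.5·28.5 − 2·39.5 = -7.7500; (r_i+r_j)·cross = 4.5·-7.7500 = -34.8750
Σcross = 786.2500 → A = |Σcross|/2 = 393.1250 mm²
Σ(r_i+r_j)·cross = 23166.7500 → first moment M = |Σ|/6 = 3861.1250
R_c = M/A = 3861.1250/393.1250 = 9.8216 mm
θ = 246° = 4.293510 rad
V = θ·R_c·A = 4.293510·9.8216·393.1250 = 16577.779 mm³

Volume = 16577.779 mm³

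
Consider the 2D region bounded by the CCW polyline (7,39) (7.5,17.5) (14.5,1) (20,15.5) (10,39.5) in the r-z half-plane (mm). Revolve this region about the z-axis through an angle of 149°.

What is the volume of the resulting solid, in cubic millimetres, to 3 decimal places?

Volume = 8738.196 mm³

Profile (r,z), 5 vertices: (7,39) (7.5,17.5) (14.5,1) (20,15.5) (10,39.5)
edge 0: (7,39)→(7.5,17.5)  cross = 7·17.5 − 7.5·39 = -170.0000; (r_i+r_j)·cross = 14.5·-170.0000 = -2465.0000
edge 1: (7.5,17.5)→(14.5,1)  cross = 7.5·1 − 14.5·17.5 = -246.2500; (r_i+r_j)·cross = 22·-246.2500 = -5417.5000
edge 2: (14.5,1)→(20,15.5)  cross = 14.5·15.5 − 20·1 = 204.7500; (r_i+r_j)·cross = 34.5·204.7500 = 7063.8750
edge 3: (20,15.5)→(10,39.5)  cross = 20·39.5 − 10·15.5 = 635.0000; (r_i+r_j)·cross = 30·635.0000 = 19050.0000
edge 4: (10,39.5)→(7,39)  cross = 10·39 − 7·39.5 = 113.5000; (r_i+r_j)·cross = 17·113.5000 = 1929.5000
Σcross = 537.0000 → A = |Σcross|/2 = 268.5000 mm²
Σ(r_i+r_j)·cross = 20160.8750 → first moment M = |Σ|/6 = 3360.1458
R_c = M/A = 3360.1458/268.5000 = 12.5145 mm
θ = 149° = 2.600541 rad
V = θ·R_c·A = 2.600541·12.5145·268.5000 = 8738.196 mm³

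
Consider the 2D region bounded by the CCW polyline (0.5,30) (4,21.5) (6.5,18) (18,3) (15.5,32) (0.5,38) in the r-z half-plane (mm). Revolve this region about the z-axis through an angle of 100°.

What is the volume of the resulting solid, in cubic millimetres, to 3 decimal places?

Profile (r,z), 6 vertices: (0.5,30) (4,21.5) (6.5,18) (18,3) (15.5,32) (0.5,38)
edge 0: (0.5,30)→(4,21.5)  cross = 0.5·21.5 − 4·30 = -109.2500; (r_i+r_j)·cross = 4.5·-109.2500 = -491.6250
edge 1: (4,21.5)→(6.5,18)  cross = 4·18 − 6.5·21.5 = -67.7500; (r_i+r_j)·cross = 10.5·-67.7500 = -711.3750
edge 2: (6.5,18)→(18,3)  cross = 6.5·3 − 18·18 = -304.5000; (r_i+r_j)·cross = 24.5·-304.5000 = -7460.2500
edge 3: (18,3)→(15.5,32)  cross = 18·32 − 15.5·3 = 529.5000; (r_i+r_j)·cross = 33.5·529.5000 = 17738.2500
edge 4: (15.5,32)→(0.5,38)  cross = 15.5·38 − 0.5·32 = 573.0000; (r_i+r_j)·cross = 16·573.0000 = 9168.0000
edge 5: (0.5,38)→(0.5,30)  cross = 0.5·30 − 0.5·38 = -4.0000; (r_i+r_j)·cross = 1·-4.0000 = -4.0000
Σcross = 617.0000 → A = |Σcross|/2 = 308.5000 mm²
Σ(r_i+r_j)·cross = 18239.0000 → first moment M = |Σ|/6 = 3039.8333
R_c = M/A = 3039.8333/308.5000 = 9.8536 mm
θ = 100° = 1.745329 rad
V = θ·R_c·A = 1.745329·9.8536·308.5000 = 5305.510 mm³

Volume = 5305.510 mm³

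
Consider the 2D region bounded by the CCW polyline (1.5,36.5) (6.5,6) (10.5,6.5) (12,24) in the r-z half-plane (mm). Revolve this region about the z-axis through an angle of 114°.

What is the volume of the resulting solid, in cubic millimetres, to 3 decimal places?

Profile (r,z), 4 vertices: (1.5,36.5) (6.5,6) (10.5,6.5) (12,24)
edge 0: (1.5,36.5)→(6.5,6)  cross = 1.5·6 − 6.5·36.5 = -228.2500; (r_i+r_j)·cross = 8·-228.2500 = -1826.0000
edge 1: (6.5,6)→(10.5,6.5)  cross = 6.5·6.5 − 10.5·6 = -20.7500; (r_i+r_j)·cross = 17·-20.7500 = -352.7500
edge 2: (10.5,6.5)→(12,24)  cross = 10.5·24 − 12·6.5 = 174.0000; (r_i+r_j)·cross = 22.5·174.0000 = 3915.0000
edge 3: (12,24)→(1.5,36.5)  cross = 12·36.5 − 1.5·24 = 402.0000; (r_i+r_j)·cross = 13.5·402.0000 = 5427.0000
Σcross = 327.0000 → A = |Σcross|/2 = 163.5000 mm²
Σ(r_i+r_j)·cross = 7163.2500 → first moment M = |Σ|/6 = 1193.8750
R_c = M/A = 1193.8750/163.5000 = 7.3020 mm
θ = 114° = 1.989675 rad
V = θ·R_c·A = 1.989675·7.3020·163.5000 = 2375.424 mm³

Volume = 2375.424 mm³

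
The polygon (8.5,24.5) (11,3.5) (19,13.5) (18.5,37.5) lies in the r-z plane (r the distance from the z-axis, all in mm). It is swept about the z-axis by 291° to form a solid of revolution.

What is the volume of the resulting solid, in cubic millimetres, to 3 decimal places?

Volume = 15888.094 mm³

Profile (r,z), 4 vertices: (8.5,24.5) (11,3.5) (19,13.5) (18.5,37.5)
edge 0: (8.5,24.5)→(11,3.5)  cross = 8.5·3.5 − 11·24.5 = -239.7500; (r_i+r_j)·cross = 19.5·-239.7500 = -4675.1250
edge 1: (11,3.5)→(19,13.5)  cross = 11·13.5 − 19·3.5 = 82.0000; (r_i+r_j)·cross = 30·82.0000 = 2460.0000
edge 2: (19,13.5)→(18.5,37.5)  cross = 19·37.5 − 18.5·13.5 = 462.7500; (r_i+r_j)·cross = 37.5·462.7500 = 17353.1250
edge 3: (18.5,37.5)→(8.5,24.5)  cross = 18.5·24.5 − 8.5·37.5 = 134.5000; (r_i+r_j)·cross = 27·134.5000 = 3631.5000
Σcross = 439.5000 → A = |Σcross|/2 = 219.7500 mm²
Σ(r_i+r_j)·cross = 18769.5000 → first moment M = |Σ|/6 = 3128.2500
R_c = M/A = 3128.2500/219.7500 = 14.2355 mm
θ = 291° = 5.078908 rad
V = θ·R_c·A = 5.078908·14.2355·219.7500 = 15888.094 mm³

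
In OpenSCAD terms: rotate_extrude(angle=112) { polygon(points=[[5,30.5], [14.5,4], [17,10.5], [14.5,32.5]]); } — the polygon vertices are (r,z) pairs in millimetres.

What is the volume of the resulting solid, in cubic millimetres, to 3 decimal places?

Profile (r,z), 4 vertices: (5,30.5) (14.5,4) (17,10.5) (14.5,32.5)
edge 0: (5,30.5)→(14.5,4)  cross = 5·4 − 14.5·30.5 = -422.2500; (r_i+r_j)·cross = 19.5·-422.2500 = -8233.8750
edge 1: (14.5,4)→(17,10.5)  cross = 14.5·10.5 − 17·4 = 84.2500; (r_i+r_j)·cross = 31.5·84.2500 = 2653.8750
edge 2: (17,10.5)→(14.5,32.5)  cross = 17·32.5 − 14.5·10.5 = 400.2500; (r_i+r_j)·cross = 31.5·400.2500 = 12607.8750
edge 3: (14.5,32.5)→(5,30.5)  cross = 14.5·30.5 − 5·32.5 = 279.7500; (r_i+r_j)·cross = 19.5·279.7500 = 5455.1250
Σcross = 342.0000 → A = |Σcross|/2 = 171.0000 mm²
Σ(r_i+r_j)·cross = 12483.0000 → first moment M = |Σ|/6 = 2080.5000
R_c = M/A = 2080.5000/171.0000 = 12.1667 mm
θ = 112° = 1.954769 rad
V = θ·R_c·A = 1.954769·12.1667·171.0000 = 4066.896 mm³

Volume = 4066.896 mm³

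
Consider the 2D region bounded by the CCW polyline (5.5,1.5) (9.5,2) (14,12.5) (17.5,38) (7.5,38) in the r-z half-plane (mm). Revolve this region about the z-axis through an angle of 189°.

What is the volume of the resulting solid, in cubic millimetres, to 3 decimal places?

Volume = 10380.097 mm³

Profile (r,z), 5 vertices: (5.5,1.5) (9.5,2) (14,12.5) (17.5,38) (7.5,38)
edge 0: (5.5,1.5)→(9.5,2)  cross = 5.5·2 − 9.5·1.5 = -3.2500; (r_i+r_j)·cross = 15·-3.2500 = -48.7500
edge 1: (9.5,2)→(14,12.5)  cross = 9.5·12.5 − 14·2 = 90.7500; (r_i+r_j)·cross = 23.5·90.7500 = 2132.6250
edge 2: (14,12.5)→(17.5,38)  cross = 14·38 − 17.5·12.5 = 313.2500; (r_i+r_j)·cross = 31.5·313.2500 = 9867.3750
edge 3: (17.5,38)→(7.5,38)  cross = 17.5·38 − 7.5·38 = 380.0000; (r_i+r_j)·cross = 25·380.0000 = 9500.0000
edge 4: (7.5,38)→(5.5,1.5)  cross = 7.5·1.5 − 5.5·38 = -197.7500; (r_i+r_j)·cross = 13·-197.7500 = -2570.7500
Σcross = 583.0000 → A = |Σcross|/2 = 291.5000 mm²
Σ(r_i+r_j)·cross = 18880.5000 → first moment M = |Σ|/6 = 3146.7500
R_c = M/A = 3146.7500/291.5000 = 10.7950 mm
θ = 189° = 3.298672 rad
V = θ·R_c·A = 3.298672·10.7950·291.5000 = 10380.097 mm³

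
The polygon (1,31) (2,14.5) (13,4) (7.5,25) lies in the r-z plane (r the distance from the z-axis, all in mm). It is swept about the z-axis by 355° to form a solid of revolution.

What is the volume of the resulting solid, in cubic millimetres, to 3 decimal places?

Volume = 5123.250 mm³

Profile (r,z), 4 vertices: (1,31) (2,14.5) (13,4) (7.5,25)
edge 0: (1,31)→(2,14.5)  cross = 1·14.5 − 2·31 = -47.5000; (r_i+r_j)·cross = 3·-47.5000 = -142.5000
edge 1: (2,14.5)→(13,4)  cross = 2·4 − 13·14.5 = -180.5000; (r_i+r_j)·cross = 15·-180.5000 = -2707.5000
edge 2: (13,4)→(7.5,25)  cross = 13·25 − 7.5·4 = 295.0000; (r_i+r_j)·cross = 20.5·295.0000 = 6047.5000
edge 3: (7.5,25)→(1,31)  cross = 7.5·31 − 1·25 = 207.5000; (r_i+r_j)·cross = 8.5·207.5000 = 1763.7500
Σcross = 274.5000 → A = |Σcross|/2 = 137.2500 mm²
Σ(r_i+r_j)·cross = 4961.2500 → first moment M = |Σ|/6 = 826.8750
R_c = M/A = 826.8750/137.2500 = 6.0246 mm
θ = 355° = 6.195919 rad
V = θ·R_c·A = 6.195919·6.0246·137.2500 = 5123.250 mm³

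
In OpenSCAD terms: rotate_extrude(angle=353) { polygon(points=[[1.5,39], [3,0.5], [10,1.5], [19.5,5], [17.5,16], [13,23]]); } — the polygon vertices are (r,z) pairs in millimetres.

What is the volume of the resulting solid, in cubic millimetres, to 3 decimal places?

Volume = 21740.672 mm³

Profile (r,z), 6 vertices: (1.5,39) (3,0.5) (10,1.5) (19.5,5) (17.5,16) (13,23)
edge 0: (1.5,39)→(3,0.5)  cross = 1.5·0.5 − 3·39 = -116.2500; (r_i+r_j)·cross = 4.5·-116.2500 = -523.1250
edge 1: (3,0.5)→(10,1.5)  cross = 3·1.5 − 10·0.5 = -0.5000; (r_i+r_j)·cross = 13·-0.5000 = -6.5000
edge 2: (10,1.5)→(19.5,5)  cross = 10·5 − 19.5·1.5 = 20.7500; (r_i+r_j)·cross = 29.5·20.7500 = 612.1250
edge 3: (19.5,5)→(17.5,16)  cross = 19.5·16 − 17.5·5 = 224.5000; (r_i+r_j)·cross = 37·224.5000 = 8306.5000
edge 4: (17.5,16)→(13,23)  cross = 17.5·23 − 13·16 = 194.5000; (r_i+r_j)·cross = 30.5·194.5000 = 5932.2500
edge 5: (13,23)→(1.5,39)  cross = 13·39 − 1.5·23 = 472.5000; (r_i+r_j)·cross = 14.5·472.5000 = 6851.2500
Σcross = 795.5000 → A = |Σcross|/2 = 397.7500 mm²
Σ(r_i+r_j)·cross = 21172.5000 → first moment M = |Σ|/6 = 3528.7500
R_c = M/A = 3528.7500/397.7500 = 8.8718 mm
θ = 353° = 6.161012 rad
V = θ·R_c·A = 6.161012·8.8718·397.7500 = 21740.672 mm³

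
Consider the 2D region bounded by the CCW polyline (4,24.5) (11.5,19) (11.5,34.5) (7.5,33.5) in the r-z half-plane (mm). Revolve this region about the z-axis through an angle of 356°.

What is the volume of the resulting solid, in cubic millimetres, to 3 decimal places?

Volume = 4024.453 mm³

Profile (r,z), 4 vertices: (4,24.5) (11.5,19) (11.5,34.5) (7.5,33.5)
edge 0: (4,24.5)→(11.5,19)  cross = 4·19 − 11.5·24.5 = -205.7500; (r_i+r_j)·cross = 15.5·-205.7500 = -3189.1250
edge 1: (11.5,19)→(11.5,34.5)  cross = 11.5·34.5 − 11.5·19 = 178.2500; (r_i+r_j)·cross = 23·178.2500 = 4099.7500
edge 2: (11.5,34.5)→(7.5,33.5)  cross = 11.5·33.5 − 7.5·34.5 = 126.5000; (r_i+r_j)·cross = 19·126.5000 = 2403.5000
edge 3: (7.5,33.5)→(4,24.5)  cross = 7.5·24.5 − 4·33.5 = 49.7500; (r_i+r_j)·cross = 11.5·49.7500 = 572.1250
Σcross = 148.7500 → A = |Σcross|/2 = 74.3750 mm²
Σ(r_i+r_j)·cross = 3886.2500 → first moment M = |Σ|/6 = 647.7083
R_c = M/A = 647.7083/74.3750 = 8.7087 mm
θ = 356° = 6.213372 rad
V = θ·R_c·A = 6.213372·8.7087·74.3750 = 4024.453 mm³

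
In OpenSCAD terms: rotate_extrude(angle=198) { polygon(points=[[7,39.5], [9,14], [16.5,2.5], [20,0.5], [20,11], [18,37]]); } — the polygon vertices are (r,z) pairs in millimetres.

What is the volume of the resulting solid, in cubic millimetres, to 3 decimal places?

Profile (r,z), 6 vertices: (7,39.5) (9,14) (16.5,2.5) (20,0.5) (20,11) (18,37)
edge 0: (7,39.5)→(9,14)  cross = 7·14 − 9·39.5 = -257.5000; (r_i+r_j)·cross = 16·-257.5000 = -4120.0000
edge 1: (9,14)→(16.5,2.5)  cross = 9·2.5 − 16.5·14 = -208.5000; (r_i+r_j)·cross = 25.5·-208.5000 = -5316.7500
edge 2: (16.5,2.5)→(20,0.5)  cross = 16.5·0.5 − 20·2.5 = -41.7500; (r_i+r_j)·cross = 36.5·-41.7500 = -1523.8750
edge 3: (20,0.5)→(20,11)  cross = 20·11 − 20·0.5 = 210.0000; (r_i+r_j)·cross = 40·210.0000 = 8400.0000
edge 4: (20,11)→(18,37)  cross = 20·37 − 18·11 = 542.0000; (r_i+r_j)·cross = 38·542.0000 = 20596.0000
edge 5: (18,37)→(7,39.5)  cross = 18·39.5 − 7·37 = 452.0000; (r_i+r_j)·cross = 25·452.0000 = 11300.0000
Σcross = 696.2500 → A = |Σcross|/2 = 348.1250 mm²
Σ(r_i+r_j)·cross = 29335.3750 → first moment M = |Σ|/6 = 4889.2292
R_c = M/A = 4889.2292/348.1250 = 14.0445 mm
θ = 198° = 3.455752 rad
V = θ·R_c·A = 3.455752·14.0445·348.1250 = 16895.963 mm³

Volume = 16895.963 mm³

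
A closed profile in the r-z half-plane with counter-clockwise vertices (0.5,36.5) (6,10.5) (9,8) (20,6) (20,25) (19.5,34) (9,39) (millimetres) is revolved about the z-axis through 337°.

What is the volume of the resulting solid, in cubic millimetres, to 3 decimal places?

Volume = 32870.826 mm³

Profile (r,z), 7 vertices: (0.5,36.5) (6,10.5) (9,8) (20,6) (20,25) (19.5,34) (9,39)
edge 0: (0.5,36.5)→(6,10.5)  cross = 0.5·10.5 − 6·36.5 = -213.7500; (r_i+r_j)·cross = 6.5·-213.7500 = -1389.3750
edge 1: (6,10.5)→(9,8)  cross = 6·8 − 9·10.5 = -46.5000; (r_i+r_j)·cross = 15·-46.5000 = -697.5000
edge 2: (9,8)→(20,6)  cross = 9·6 − 20·8 = -106.0000; (r_i+r_j)·cross = 29·-106.0000 = -3074.0000
edge 3: (20,6)→(20,25)  cross = 20·25 − 20·6 = 380.0000; (r_i+r_j)·cross = 40·380.0000 = 15200.0000
edge 4: (20,25)→(19.5,34)  cross = 20·34 − 19.5·25 = 192.5000; (r_i+r_j)·cross = 39.5·192.5000 = 7603.7500
edge 5: (19.5,34)→(9,39)  cross = 19.5·39 − 9·34 = 454.5000; (r_i+r_j)·cross = 28.5·454.5000 = 12953.2500
edge 6: (9,39)→(0.5,36.5)  cross = 9·36.5 − 0.5·39 = 309.0000; (r_i+r_j)·cross = 9.5·309.0000 = 2935.5000
Σcross = 969.7500 → A = |Σcross|/2 = 484.8750 mm²
Σ(r_i+r_j)·cross = 33531.6250 → first moment M = |Σ|/6 = 5588.6042
R_c = M/A = 5588.6042/484.8750 = 11.5259 mm
θ = 337° = 5.881760 rad
V = θ·R_c·A = 5.881760·11.5259·484.8750 = 32870.826 mm³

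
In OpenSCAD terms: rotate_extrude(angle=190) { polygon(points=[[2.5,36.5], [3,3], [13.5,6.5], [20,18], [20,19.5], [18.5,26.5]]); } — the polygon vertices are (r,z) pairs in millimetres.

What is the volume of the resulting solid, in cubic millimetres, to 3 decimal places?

Profile (r,z), 6 vertices: (2.5,36.5) (3,3) (13.5,6.5) (20,18) (20,19.5) (18.5,26.5)
edge 0: (2.5,36.5)→(3,3)  cross = 2.5·3 − 3·36.5 = -102.0000; (r_i+r_j)·cross = 5.5·-102.0000 = -561.0000
edge 1: (3,3)→(13.5,6.5)  cross = 3·6.5 − 13.5·3 = -21.0000; (r_i+r_j)·cross = 16.5·-21.0000 = -346.5000
edge 2: (13.5,6.5)→(20,18)  cross = 13.5·18 − 20·6.5 = 113.0000; (r_i+r_j)·cross = 33.5·113.0000 = 3785.5000
edge 3: (20,18)→(20,19.5)  cross = 20·19.5 − 20·18 = 30.0000; (r_i+r_j)·cross = 40·30.0000 = 1200.0000
edge 4: (20,19.5)→(18.5,26.5)  cross = 20·26.5 − 18.5·19.5 = 169.2500; (r_i+r_j)·cross = 38.5·169.2500 = 6516.1250
edge 5: (18.5,26.5)→(2.5,36.5)  cross = 18.5·36.5 − 2.5·26.5 = 609.0000; (r_i+r_j)·cross = 21·609.0000 = 12789.0000
Σcross = 798.2500 → A = |Σcross|/2 = 399.1250 mm²
Σ(r_i+r_j)·cross = 23383.1250 → first moment M = |Σ|/6 = 3897.1875
R_c = M/A = 3897.1875/399.1250 = 9.7643 mm
θ = 190° = 3.316126 rad
V = θ·R_c·A = 3.316126·9.7643·399.1250 = 12923.563 mm³

Volume = 12923.563 mm³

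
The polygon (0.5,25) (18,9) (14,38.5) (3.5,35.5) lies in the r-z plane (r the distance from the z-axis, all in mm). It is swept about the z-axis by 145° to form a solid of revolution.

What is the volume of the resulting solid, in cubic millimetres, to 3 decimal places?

Volume = 6968.200 mm³

Profile (r,z), 4 vertices: (0.5,25) (18,9) (14,38.5) (3.5,35.5)
edge 0: (0.5,25)→(18,9)  cross = 0.5·9 − 18·25 = -445.5000; (r_i+r_j)·cross = 18.5·-445.5000 = -8241.7500
edge 1: (18,9)→(14,38.5)  cross = 18·38.5 − 14·9 = 567.0000; (r_i+r_j)·cross = 32·567.0000 = 18144.0000
edge 2: (14,38.5)→(3.5,35.5)  cross = 14·35.5 − 3.5·38.5 = 362.2500; (r_i+r_j)·cross = 17.5·362.2500 = 6339.3750
edge 3: (3.5,35.5)→(0.5,25)  cross = 3.5·25 − 0.5·35.5 = 69.7500; (r_i+r_j)·cross = 4·69.7500 = 279.0000
Σcross = 553.5000 → A = |Σcross|/2 = 276.7500 mm²
Σ(r_i+r_j)·cross = 16520.6250 → first moment M = |Σ|/6 = 2753.4375
R_c = M/A = 2753.4375/276.7500 = 9.9492 mm
θ = 145° = 2.530727 rad
V = θ·R_c·A = 2.530727·9.9492·276.7500 = 6968.200 mm³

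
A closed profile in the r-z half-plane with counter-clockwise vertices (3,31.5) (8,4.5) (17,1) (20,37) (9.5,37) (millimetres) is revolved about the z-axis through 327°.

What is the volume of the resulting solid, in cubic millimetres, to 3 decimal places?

Profile (r,z), 5 vertices: (3,31.5) (8,4.5) (17,1) (20,37) (9.5,37)
edge 0: (3,31.5)→(8,4.5)  cross = 3·4.5 − 8·31.5 = -238.5000; (r_i+r_j)·cross = 11·-238.5000 = -2623.5000
edge 1: (8,4.5)→(17,1)  cross = 8·1 − 17·4.5 = -68.5000; (r_i+r_j)·cross = 25·-68.5000 = -1712.5000
edge 2: (17,1)→(20,37)  cross = 17·37 − 20·1 = 609.0000; (r_i+r_j)·cross = 37·609.0000 = 22533.0000
edge 3: (20,37)→(9.5,37)  cross = 20·37 − 9.5·37 = 388.5000; (r_i+r_j)·cross = 29.5·388.5000 = 11460.7500
edge 4: (9.5,37)→(3,31.5)  cross = 9.5·31.5 − 3·37 = 188.2500; (r_i+r_j)·cross = 12.5·188.2500 = 2353.1250
Σcross = 878.7500 → A = |Σcross|/2 = 439.3750 mm²
Σ(r_i+r_j)·cross = 32010.8750 → first moment M = |Σ|/6 = 5335.1458
R_c = M/A = 5335.1458/439.3750 = 12.1426 mm
θ = 327° = 5.707227 rad
V = θ·R_c·A = 5.707227·12.1426·439.3750 = 30448.887 mm³

Volume = 30448.887 mm³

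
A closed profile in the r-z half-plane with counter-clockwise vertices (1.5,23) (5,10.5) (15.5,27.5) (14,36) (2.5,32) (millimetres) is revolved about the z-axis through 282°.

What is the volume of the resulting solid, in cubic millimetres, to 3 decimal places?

Volume = 8109.328 mm³

Profile (r,z), 5 vertices: (1.5,23) (5,10.5) (15.5,27.5) (14,36) (2.5,32)
edge 0: (1.5,23)→(5,10.5)  cross = 1.5·10.5 − 5·23 = -99.2500; (r_i+r_j)·cross = 6.5·-99.2500 = -645.1250
edge 1: (5,10.5)→(15.5,27.5)  cross = 5·27.5 − 15.5·10.5 = -25.2500; (r_i+r_j)·cross = 20.5·-25.2500 = -517.6250
edge 2: (15.5,27.5)→(14,36)  cross = 15.5·36 − 14·27.5 = 173.0000; (r_i+r_j)·cross = 29.5·173.0000 = 5103.5000
edge 3: (14,36)→(2.5,32)  cross = 14·32 − 2.5·36 = 358.0000; (r_i+r_j)·cross = 16.5·358.0000 = 5907.0000
edge 4: (2.5,32)→(1.5,23)  cross = 2.5·23 − 1.5·32 = 9.5000; (r_i+r_j)·cross = 4·9.5000 = 38.0000
Σcross = 416.0000 → A = |Σcross|/2 = 208.0000 mm²
Σ(r_i+r_j)·cross = 9885.7500 → first moment M = |Σ|/6 = 1647.6250
R_c = M/A = 1647.6250/208.0000 = 7.9213 mm
θ = 282° = 4.921828 rad
V = θ·R_c·A = 4.921828·7.9213·208.0000 = 8109.328 mm³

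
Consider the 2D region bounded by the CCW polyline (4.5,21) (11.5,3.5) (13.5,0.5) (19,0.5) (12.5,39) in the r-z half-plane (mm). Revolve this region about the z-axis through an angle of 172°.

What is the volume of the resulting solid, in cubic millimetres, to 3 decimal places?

Volume = 9948.892 mm³

Profile (r,z), 5 vertices: (4.5,21) (11.5,3.5) (13.5,0.5) (19,0.5) (12.5,39)
edge 0: (4.5,21)→(11.5,3.5)  cross = 4.5·3.5 − 11.5·21 = -225.7500; (r_i+r_j)·cross = 16·-225.7500 = -3612.0000
edge 1: (11.5,3.5)→(13.5,0.5)  cross = 11.5·0.5 − 13.5·3.5 = -41.5000; (r_i+r_j)·cross = 25·-41.5000 = -1037.5000
edge 2: (13.5,0.5)→(19,0.5)  cross = 13.5·0.5 − 19·0.5 = -2.7500; (r_i+r_j)·cross = 32.5·-2.7500 = -89.3750
edge 3: (19,0.5)→(12.5,39)  cross = 19·39 − 12.5·0.5 = 734.7500; (r_i+r_j)·cross = 31.5·734.7500 = 23144.6250
edge 4: (12.5,39)→(4.5,21)  cross = 12.5·21 − 4.5·39 = 87.0000; (r_i+r_j)·cross = 17·87.0000 = 1479.0000
Σcross = 551.7500 → A = |Σcross|/2 = 275.8750 mm²
Σ(r_i+r_j)·cross = 19884.7500 → first moment M = |Σ|/6 = 3314.1250
R_c = M/A = 3314.1250/275.8750 = 12.0131 mm
θ = 172° = 3.001966 rad
V = θ·R_c·A = 3.001966·12.0131·275.8750 = 9948.892 mm³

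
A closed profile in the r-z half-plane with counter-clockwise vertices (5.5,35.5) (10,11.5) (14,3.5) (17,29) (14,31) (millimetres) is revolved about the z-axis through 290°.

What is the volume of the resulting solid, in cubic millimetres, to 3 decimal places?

Volume = 11230.630 mm³

Profile (r,z), 5 vertices: (5.5,35.5) (10,11.5) (14,3.5) (17,29) (14,31)
edge 0: (5.5,35.5)→(10,11.5)  cross = 5.5·11.5 − 10·35.5 = -291.7500; (r_i+r_j)·cross = 15.5·-291.7500 = -4522.1250
edge 1: (10,11.5)→(14,3.5)  cross = 10·3.5 − 14·11.5 = -126.0000; (r_i+r_j)·cross = 24·-126.0000 = -3024.0000
edge 2: (14,3.5)→(17,29)  cross = 14·29 − 17·3.5 = 346.5000; (r_i+r_j)·cross = 31·346.5000 = 10741.5000
edge 3: (17,29)→(14,31)  cross = 17·31 − 14·29 = 121.0000; (r_i+r_j)·cross = 31·121.0000 = 3751.0000
edge 4: (14,31)→(5.5,35.5)  cross = 14·35.5 − 5.5·31 = 326.5000; (r_i+r_j)·cross = 19.5·326.5000 = 6366.7500
Σcross = 376.2500 → A = |Σcross|/2 = 188.1250 mm²
Σ(r_i+r_j)·cross = 13313.1250 → first moment M = |Σ|/6 = 2218.8542
R_c = M/A = 2218.8542/188.1250 = 11.7946 mm
θ = 290° = 5.061455 rad
V = θ·R_c·A = 5.061455·11.7946·188.1250 = 11230.630 mm³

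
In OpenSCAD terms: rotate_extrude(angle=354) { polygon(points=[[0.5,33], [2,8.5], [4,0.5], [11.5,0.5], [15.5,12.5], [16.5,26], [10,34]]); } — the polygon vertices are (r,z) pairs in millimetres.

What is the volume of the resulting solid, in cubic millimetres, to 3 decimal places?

Profile (r,z), 7 vertices: (0.5,33) (2,8.5) (4,0.5) (11.5,0.5) (15.5,12.5) (16.5,26) (10,34)
edge 0: (0.5,33)→(2,8.5)  cross = 0.5·8.5 − 2·33 = -61.7500; (r_i+r_j)·cross = 2.5·-61.7500 = -154.3750
edge 1: (2,8.5)→(4,0.5)  cross = 2·0.5 − 4·8.5 = -33.0000; (r_i+r_j)·cross = 6·-33.0000 = -198.0000
edge 2: (4,0.5)→(11.5,0.5)  cross = 4·0.5 − 11.5·0.5 = -3.7500; (r_i+r_j)·cross = 15.5·-3.7500 = -58.1250
edge 3: (11.5,0.5)→(15.5,12.5)  cross = 11.5·12.5 − 15.5·0.5 = 136.0000; (r_i+r_j)·cross = 27·136.0000 = 3672.0000
edge 4: (15.5,12.5)→(16.5,26)  cross = 15.5·26 − 16.5·12.5 = 196.7500; (r_i+r_j)·cross = 32·196.7500 = 6296.0000
edge 5: (16.5,26)→(10,34)  cross = 16.5·34 − 10·26 = 301.0000; (r_i+r_j)·cross = 26.5·301.0000 = 7976.5000
edge 6: (10,34)→(0.5,33)  cross = 10·33 − 0.5·34 = 313.0000; (r_i+r_j)·cross = 10.5·313.0000 = 3286.5000
Σcross = 848.2500 → A = |Σcross|/2 = 424.1250 mm²
Σ(r_i+r_j)·cross = 20820.5000 → first moment M = |Σ|/6 = 3470.0833
R_c = M/A = 3470.0833/424.1250 = 8.1817 mm
θ = 354° = 6.178466 rad
V = θ·R_c·A = 6.178466·8.1817·424.1250 = 21439.790 mm³

Volume = 21439.790 mm³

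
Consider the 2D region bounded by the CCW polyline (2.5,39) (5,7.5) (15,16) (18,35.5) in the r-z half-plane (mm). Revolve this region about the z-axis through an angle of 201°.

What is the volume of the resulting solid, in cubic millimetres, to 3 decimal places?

Profile (r,z), 4 vertices: (2.5,39) (5,7.5) (15,16) (18,35.5)
edge 0: (2.5,39)→(5,7.5)  cross = 2.5·7.5 − 5·39 = -176.2500; (r_i+r_j)·cross = 7.5·-176.2500 = -1321.8750
edge 1: (5,7.5)→(15,16)  cross = 5·16 − 15·7.5 = -32.5000; (r_i+r_j)·cross = 20·-32.5000 = -650.0000
edge 2: (15,16)→(18,35.5)  cross = 15·35.5 − 18·16 = 244.5000; (r_i+r_j)·cross = 33·244.5000 = 8068.5000
edge 3: (18,35.5)→(2.5,39)  cross = 18·39 − 2.5·35.5 = 613.2500; (r_i+r_j)·cross = 20.5·613.2500 = 12571.6250
Σcross = 649.0000 → A = |Σcross|/2 = 324.5000 mm²
Σ(r_i+r_j)·cross = 18668.2500 → first moment M = |Σ|/6 = 3111.3750
R_c = M/A = 3111.3750/324.5000 = 9.5882 mm
θ = 201° = 3.508112 rad
V = θ·R_c·A = 3.508112·9.5882·324.5000 = 10915.051 mm³

Volume = 10915.051 mm³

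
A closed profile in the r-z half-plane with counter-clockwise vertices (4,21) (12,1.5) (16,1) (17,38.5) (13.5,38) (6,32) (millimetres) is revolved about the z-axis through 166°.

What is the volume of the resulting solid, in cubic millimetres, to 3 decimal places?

Profile (r,z), 6 vertices: (4,21) (12,1.5) (16,1) (17,38.5) (13.5,38) (6,32)
edge 0: (4,21)→(12,1.5)  cross = 4·1.5 − 12·21 = -246.0000; (r_i+r_j)·cross = 16·-246.0000 = -3936.0000
edge 1: (12,1.5)→(16,1)  cross = 12·1 − 16·1.5 = -12.0000; (r_i+r_j)·cross = 28·-12.0000 = -336.0000
edge 2: (16,1)→(17,38.5)  cross = 16·38.5 − 17·1 = 599.0000; (r_i+r_j)·cross = 33·599.0000 = 19767.0000
edge 3: (17,38.5)→(13.5,38)  cross = 17·38 − 13.5·38.5 = 126.2500; (r_i+r_j)·cross = 30.5·126.2500 = 3850.6250
edge 4: (13.5,38)→(6,32)  cross = 13.5·32 − 6·38 = 204.0000; (r_i+r_j)·cross = 19.5·204.0000 = 3978.0000
edge 5: (6,32)→(4,21)  cross = 6·21 − 4·32 = -2.0000; (r_i+r_j)·cross = 10·-2.0000 = -20.0000
Σcross = 669.2500 → A = |Σcross|/2 = 334.6250 mm²
Σ(r_i+r_j)·cross = 23303.6250 → first moment M = |Σ|/6 = 3883.9375
R_c = M/A = 3883.9375/334.6250 = 11.6068 mm
θ = 166° = 2.897247 rad
V = θ·R_c·A = 2.897247·11.6068·334.6250 = 11252.725 mm³

Volume = 11252.725 mm³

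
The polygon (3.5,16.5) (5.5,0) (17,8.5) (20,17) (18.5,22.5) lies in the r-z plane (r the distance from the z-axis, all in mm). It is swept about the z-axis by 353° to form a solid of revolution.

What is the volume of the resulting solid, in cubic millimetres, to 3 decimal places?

Volume = 15236.055 mm³

Profile (r,z), 5 vertices: (3.5,16.5) (5.5,0) (17,8.5) (20,17) (18.5,22.5)
edge 0: (3.5,16.5)→(5.5,0)  cross = 3.5·0 − 5.5·16.5 = -90.7500; (r_i+r_j)·cross = 9·-90.7500 = -816.7500
edge 1: (5.5,0)→(17,8.5)  cross = 5.5·8.5 − 17·0 = 46.7500; (r_i+r_j)·cross = 22.5·46.7500 = 1051.8750
edge 2: (17,8.5)→(20,17)  cross = 17·17 − 20·8.5 = 119.0000; (r_i+r_j)·cross = 37·119.0000 = 4403.0000
edge 3: (20,17)→(18.5,22.5)  cross = 20·22.5 − 18.5·17 = 135.5000; (r_i+r_j)·cross = 38.5·135.5000 = 5216.7500
edge 4: (18.5,22.5)→(3.5,16.5)  cross = 18.5·16.5 − 3.5·22.5 = 226.5000; (r_i+r_j)·cross = 22·226.5000 = 4983.0000
Σcross = 437.0000 → A = |Σcross|/2 = 218.5000 mm²
Σ(r_i+r_j)·cross = 14837.8750 → first moment M = |Σ|/6 = 2472.9792
R_c = M/A = 2472.9792/218.5000 = 11.3180 mm
θ = 353° = 6.161012 rad
V = θ·R_c·A = 6.161012·11.3180·218.5000 = 15236.055 mm³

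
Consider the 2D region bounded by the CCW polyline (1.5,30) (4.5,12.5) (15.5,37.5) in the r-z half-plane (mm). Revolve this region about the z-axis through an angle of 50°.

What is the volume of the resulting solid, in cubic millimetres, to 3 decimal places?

Volume = 836.485 mm³

Profile (r,z), 3 vertices: (1.5,30) (4.5,12.5) (15.5,37.5)
edge 0: (1.5,30)→(4.5,12.5)  cross = 1.5·12.5 − 4.5·30 = -116.2500; (r_i+r_j)·cross = 6·-116.2500 = -697.5000
edge 1: (4.5,12.5)→(15.5,37.5)  cross = 4.5·37.5 − 15.5·12.5 = -25.0000; (r_i+r_j)·cross = 20·-25.0000 = -500.0000
edge 2: (15.5,37.5)→(1.5,30)  cross = 15.5·30 − 1.5·37.5 = 408.7500; (r_i+r_j)·cross = 17·408.7500 = 6948.7500
Σcross = 267.5000 → A = |Σcross|/2 = 133.7500 mm²
Σ(r_i+r_j)·cross = 5751.2500 → first moment M = |Σ|/6 = 958.5417
R_c = M/A = 958.5417/133.7500 = 7.1667 mm
θ = 50° = 0.872665 rad
V = θ·R_c·A = 0.872665·7.1667·133.7500 = 836.485 mm³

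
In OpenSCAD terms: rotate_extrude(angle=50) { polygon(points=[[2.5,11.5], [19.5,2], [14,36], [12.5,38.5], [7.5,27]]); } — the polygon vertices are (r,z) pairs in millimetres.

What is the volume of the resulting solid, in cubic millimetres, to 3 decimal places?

Volume = 3094.541 mm³

Profile (r,z), 5 vertices: (2.5,11.5) (19.5,2) (14,36) (12.5,38.5) (7.5,27)
edge 0: (2.5,11.5)→(19.5,2)  cross = 2.5·2 − 19.5·11.5 = -219.2500; (r_i+r_j)·cross = 22·-219.2500 = -4823.5000
edge 1: (19.5,2)→(14,36)  cross = 19.5·36 − 14·2 = 674.0000; (r_i+r_j)·cross = 33.5·674.0000 = 22579.0000
edge 2: (14,36)→(12.5,38.5)  cross = 14·38.5 − 12.5·36 = 89.0000; (r_i+r_j)·cross = 26.5·89.0000 = 2358.5000
edge 3: (12.5,38.5)→(7.5,27)  cross = 12.5·27 − 7.5·38.5 = 48.7500; (r_i+r_j)·cross = 20·48.7500 = 975.0000
edge 4: (7.5,27)→(2.5,11.5)  cross = 7.5·11.5 − 2.5·27 = 18.7500; (r_i+r_j)·cross = 10·18.7500 = 187.5000
Σcross = 611.2500 → A = |Σcross|/2 = 305.6250 mm²
Σ(r_i+r_j)·cross = 21276.5000 → first moment M = |Σ|/6 = 3546.0833
R_c = M/A = 3546.0833/305.6250 = 11.6027 mm
θ = 50° = 0.872665 rad
V = θ·R_c·A = 0.872665·11.6027·305.6250 = 3094.541 mm³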